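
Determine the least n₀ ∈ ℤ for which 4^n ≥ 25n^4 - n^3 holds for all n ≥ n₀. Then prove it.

At n = 8: 65536 < 101888, so the inequality fails and n₀ ≥ 9. We prove 4^n ≥ 25n^4 - n^3 for all n ≥ 9.
Base case (n = 9): 4^n = 262144 and 25n^4 - n^3 = 163296, so 262144 ≥ 163296.
Inductive step: suppose the statement holds for some i ≥ 9, so 4^i ≥ 25i^4 - i^3.
Then 4^(i + 1) = 4·(4^i) ≥ 4·(25i^4 - i^3).
Also, for i ≥ 9 we have 4·(25i^4 - i^3) ≥ 25(i+1)^4 - (i+1)^3, since 4·(25i^4 - i^3) − (25(i+1)^4 - (i+1)^3) = 75i^4 - 103i^3 - 147i^2 - 97i - 24, which is nonnegative for all i ≥ 9.
Combining, 4^(i + 1) ≥ 25(i+1)^4 - (i+1)^3.
By induction, the statement is established for all n ≥ 9.
Hence the smallest such n₀ is 9.

n₀ = 9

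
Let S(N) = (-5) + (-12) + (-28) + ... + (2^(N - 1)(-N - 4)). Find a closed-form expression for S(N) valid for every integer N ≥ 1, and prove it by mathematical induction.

We claim S(N) = -2^N(N + 3) + 3 for all N ≥ 1.
When N = 1: S(1) = -5, and the closed form gives -5. They agree.
Inductive step: assume the claim holds for N = i, so S(i) = -2^i(i + 3) + 3.
Then S(i+1) = S(i) + (2^i(-i - 5)) = (-2^i(i + 3) + 3) + (2^i(-i - 5)).
Simplifying, S(i+1) = -2^(i + 1)i - 2^(i + 3) + 3 = -2^(i+1)((i+1) + 3) + 3,
which is the closed form with N = i+1.
This completes the induction.

S(N) = -2^N(N + 3) + 3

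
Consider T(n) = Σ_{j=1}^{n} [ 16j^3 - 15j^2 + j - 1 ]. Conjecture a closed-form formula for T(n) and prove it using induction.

T(n) = n(4n^3 + 3n^2 - 3n - 3)

We claim T(n) = n(4n^3 + 3n^2 - 3n - 3) for all n ≥ 1.
For the base case n = 1: T(1) = 1, and the closed form gives 1. They agree.
Inductive step: assume the claim holds for n = j, so T(j) = j(4j^3 + 3j^2 - 3j - 3).
Then T(j+1) = T(j) + (j + 16(j + 1)^3 - 15(j + 1)^2) = (j(4j^3 + 3j^2 - 3j - 3)) + (j + 16(j + 1)^3 - 15(j + 1)^2).
Simplifying, T(j+1) = (j + 1)(4j^3 + 15j^2 + 15j + 1) = (j+1)(4(j+1)^3 + 3(j+1)^2 - 3(j+1) - 3),
which is the closed form with n = j+1.
This completes the induction.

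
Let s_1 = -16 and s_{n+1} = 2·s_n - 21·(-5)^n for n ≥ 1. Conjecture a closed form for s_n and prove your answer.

s_n = 3(-5)^n - 2^(n - 1)

Computing the first terms: s_1 = -16, s_2 = 73, s_3 = -379. This suggests s_n = 3(-5)^n - 2^(n - 1).
When n = 1: the formula gives -16 = -16 = s_1.
For the inductive step, assume it holds for an arbitrary i ≥ 1, so s_i = 3(-5)^i - 2^(i - 1).
Then s_{i+1} = 2·s_i - 21·(-5)^i = 2·(3(-5)^i - 2^(i - 1)) - 21·(-5)^i = 3(-5)^(i + 1) - 2^i = 3(-5)^(i+1) - 2^((i+1) - 1),
which is the claimed formula at n = i+1.
Hence, by induction on n, the claim holds for every n ≥ 1.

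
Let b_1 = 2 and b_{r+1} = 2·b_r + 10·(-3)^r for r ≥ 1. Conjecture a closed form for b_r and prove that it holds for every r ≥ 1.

Computing the first terms: b_1 = 2, b_2 = -26, b_3 = 38. This suggests b_r = -2(-3)^r - 2^(r + 1).
Base step (r = 1): the formula gives 2 = 2 = b_1.
Inductive step: assume the claim holds for r = i, so b_i = -2(-3)^i - 2^(i + 1).
Then b_{i+1} = 2·b_i + 10·(-3)^i = 2·(-2(-3)^i - 2^(i + 1)) + 10·(-3)^i = -2(-3)^(i + 1) - 2^(i + 2) = -2(-3)^(i+1) - 2^((i+1) + 1),
which is the claimed formula at r = i+1.
By induction, the statement is established for all r ≥ 1.

b_r = -2(-3)^r - 2^(r + 1)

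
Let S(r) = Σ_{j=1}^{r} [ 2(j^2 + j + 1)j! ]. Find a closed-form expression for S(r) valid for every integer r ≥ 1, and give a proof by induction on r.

We claim S(r) = (2r + 2)(r + 1)! - 2 for all r ≥ 1.
For the base case r = 1: S(1) = 6, and the closed form gives 6. They agree.
Inductive step: assume the claim holds for r = j, so S(j) = (2j + 2)(j + 1)! - 2.
Then S(j+1) = S(j) + (2(j^2 + 3j + 3)(j + 1)!) = ((2j + 2)(j + 1)! - 2) + (2(j^2 + 3j + 3)(j + 1)!).
Simplifying, S(j+1) = (2(j+1) + 2)((j+1) + 1)! - 2,
which is the closed form with r = j+1.
Hence, by induction on r, the claim holds for every r ≥ 1.

S(r) = (2r + 2)(r + 1)! - 2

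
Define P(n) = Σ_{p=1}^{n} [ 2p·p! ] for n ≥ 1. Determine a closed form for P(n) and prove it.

We claim P(n) = (2n + 2)n! - 2 for all n ≥ 1.
When n = 1: P(1) = 2, and the closed form gives 2. They agree.
Suppose the result is true for n = p, so P(p) = (2p + 2)p! - 2.
Then P(p+1) = P(p) + (2(p + 1)(p + 1)!) = ((2p + 2)p! - 2) + (2(p + 1)(p + 1)!).
Simplifying, P(p+1) = (2(p+1) + 2)(p+1)! - 2,
which is the closed form with n = p+1.
By induction, the statement is established for all n ≥ 1.

P(n) = (2n + 2)n! - 2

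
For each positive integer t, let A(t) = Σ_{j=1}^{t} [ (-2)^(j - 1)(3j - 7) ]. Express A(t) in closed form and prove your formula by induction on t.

We claim A(t) = (-2)^t(-t + 2) - 2 for all t ≥ 1.
When t = 1: A(1) = -4, and the closed form gives -4. They agree.
Suppose the result is true for t = j, so A(j) = (-2)^j(-j + 2) - 2.
Then A(j+1) = A(j) + ((-2)^j(3j - 4)) = ((-2)^j(-j + 2) - 2) + ((-2)^j(3j - 4)).
Simplifying, A(j+1) = 2(-2)^j·j - 2(-2)^j - 2 = (-2)^(j+1)(-(j+1) + 2) - 2,
which is the closed form with t = j+1.
Hence, by induction on t, the claim holds for every t ≥ 1.

A(t) = (-2)^t(-t + 2) - 2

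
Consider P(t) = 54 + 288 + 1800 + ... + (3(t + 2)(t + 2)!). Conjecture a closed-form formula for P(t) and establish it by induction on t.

We claim P(t) = 3(t + 3)! - 18 for all t ≥ 1.
When t = 1: P(1) = 54, and the closed form gives 54. They agree.
Suppose the result is true for t = r, so P(r) = 3(r + 3)! - 18.
Then P(r+1) = P(r) + (3(r + 3)(r + 3)!) = (3(r + 3)! - 18) + (3(r + 3)(r + 3)!).
Simplifying, P(r+1) = 3((r+1) + 3)! - 18,
which is the closed form with t = r+1.
By induction, the statement is established for all t ≥ 1.

P(t) = 3(t + 3)! - 18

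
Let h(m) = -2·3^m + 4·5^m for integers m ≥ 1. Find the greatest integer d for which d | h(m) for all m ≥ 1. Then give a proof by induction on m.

Computing the first values: h(1) = 14 and h(2) = 82; gcd(14, 82) = 2, so d ≤ 2.
We prove 2 | -2·3^m + 4·5^m for all m ≥ 1 by induction on m.
For the base case m = 1: h(1) = 14 = 2·(7), so 2 | h(1).
Suppose the result is true for m = r, i.e. 2 | h(r). Then
h(r+1) − 5·h(r) = (-2·3^(r+1) + 4·5^(r+1)) − 5·(-2·3^r + 4·5^r) = (-2)·3^r·(3 − 5) = (4)·3^r. Since 2 | h(r) by the inductive hypothesis, 2 | 5·h(r); and 2 | 4 since 4 = 2·2. Therefore 2 | h(r+1).
By induction, the statement is established for all m ≥ 1.
Therefore the largest such d is 2.

d = 2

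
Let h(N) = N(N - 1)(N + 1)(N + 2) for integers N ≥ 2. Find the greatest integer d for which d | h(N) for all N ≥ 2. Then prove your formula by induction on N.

Computing the first values: h(2) = 24 and h(3) = 120; gcd(24, 120) = 24, so d ≤ 24.
We prove 24 | N(N - 1)(N + 1)(N + 2) for all N ≥ 2 by induction on N.
Base case (N = 2): h(2) = 24 = 24·(1), so 24 | h(2).
Suppose the result is true for N = k, i.e. 24 | h(k). Then
h(k+1) − h(k) = k·(k+1)·(k+2)·(k+3) − (k-1)·k·(k+1)·(k+2) = k·(k+1)·(k+2)·[(k+3) − (k-1)] = 4·k·(k+1)·(k+2). The product of 3 consecutive integers is divisible by (3)! = 6, so h(k+1) − h(k) is divisible by 4·6 = 24. By the inductive hypothesis 24 | h(k), hence 24 | h(k+1).
This completes the induction.
Therefore the largest such d is 24.

d = 24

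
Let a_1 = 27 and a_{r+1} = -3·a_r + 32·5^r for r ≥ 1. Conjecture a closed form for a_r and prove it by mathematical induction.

Computing the first terms: a_1 = 27, a_2 = 79, a_3 = 563. This suggests a_r = 7(-3)^(r - 1) + 4·5^r.
When r = 1: the formula gives 27 = 27 = a_1.
Inductive step: suppose the statement holds for some m ≥ 1, so a_m = 7(-3)^(m - 1) + 4·5^m.
Then a_{m+1} = -3·a_m + 32·5^m = -3·(7(-3)^(m - 1) + 4·5^m) + 32·5^m = 7(-3)^m + 4·5^(m + 1) = 7(-3)^((m+1) - 1) + 4·5^(m+1),
which is the claimed formula at r = m+1.
By the principle of mathematical induction, the result holds for all r ≥ 1.

a_r = 7(-3)^(r - 1) + 4·5^r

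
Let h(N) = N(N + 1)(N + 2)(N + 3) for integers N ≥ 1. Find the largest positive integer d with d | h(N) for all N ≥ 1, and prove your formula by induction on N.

Computing the first values: h(1) = 24 and h(2) = 120; gcd(24, 120) = 24, so d ≤ 24.
We prove 24 | N(N + 1)(N + 2)(N + 3) for all N ≥ 1 by induction on N.
Base step (N = 1): h(1) = 24 = 24·(1), so 24 | h(1).
Inductive step: suppose the statement holds for some j ≥ 1, i.e. 24 | h(j). Then
h(j+1) − h(j) = (j+1)·(j+2)·(j+3)·(j+4) − j·(j+1)·(j+2)·(j+3) = (j+1)·(j+2)·(j+3)·[(j+4) − j] = 4·(j+1)·(j+2)·(j+3). The product of 3 consecutive integers is divisible by (3)! = 6, so h(j+1) − h(j) is divisible by 4·6 = 24. By the inductive hypothesis 24 | h(j), hence 24 | h(j+1).
By induction, the statement is established for all N ≥ 1.
Therefore the largest such d is 24.

d = 24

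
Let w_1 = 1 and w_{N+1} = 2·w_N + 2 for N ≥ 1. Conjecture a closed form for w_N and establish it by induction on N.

Computing the first terms: w_1 = 1, w_2 = 4, w_3 = 10. This suggests w_N = 3·2^(N - 1) - 2.
Base step (N = 1): the formula gives 1 = 1 = w_1.
For the inductive step, assume it holds for an arbitrary k ≥ 1, so w_k = 3·2^(k - 1) - 2.
Then w_{k+1} = 2·w_k + 2 = 2·(3·2^(k - 1) - 2) + 2 = 3·2^k - 2 = 3·2^((k+1) - 1) - 2,
which is the claimed formula at N = k+1.
Hence, by induction on N, the claim holds for every N ≥ 1.

w_N = 3·2^(N - 1) - 2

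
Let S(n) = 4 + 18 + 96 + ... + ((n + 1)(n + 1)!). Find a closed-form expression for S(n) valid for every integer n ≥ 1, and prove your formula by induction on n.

We claim S(n) = (n + 2)! - 2 for all n ≥ 1.
For the base case n = 1: S(1) = 4, and the closed form gives 4. They agree.
Inductive step: assume the claim holds for n = i, so S(i) = (i + 2)! - 2.
Then S(i+1) = S(i) + ((i + 2)(i + 2)!) = ((i + 2)! - 2) + ((i + 2)(i + 2)!).
Simplifying, S(i+1) = ((i+1) + 2)! - 2,
which is the closed form with n = i+1.
Hence, by induction on n, the claim holds for every n ≥ 1.

S(n) = (n + 2)! - 2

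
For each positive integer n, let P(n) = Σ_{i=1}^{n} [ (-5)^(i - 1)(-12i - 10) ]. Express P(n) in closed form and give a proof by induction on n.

We claim P(n) = 2(-5)^n(n + 1) - 2 for all n ≥ 1.
Base case (n = 1): P(1) = -22, and the closed form gives -22. They agree.
Suppose the result is true for n = i, so P(i) = 2(-5)^i(i + 1) - 2.
Then P(i+1) = P(i) + ((-5)^i(-12i - 22)) = (2(-5)^i(i + 1) - 2) + ((-5)^i(-12i - 22)).
Simplifying, P(i+1) = -10(-5)^i·i - 20(-5)^i - 2 = 2(-5)^(i+1)((i+1) + 1) - 2,
which is the closed form with n = i+1.
By the principle of mathematical induction, the result holds for all n ≥ 1.

P(n) = 2(-5)^n(n + 1) - 2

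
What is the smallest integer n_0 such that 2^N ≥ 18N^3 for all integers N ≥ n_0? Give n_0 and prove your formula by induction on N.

n_0 = 17

At N = 16: 65536 < 73728, so the inequality fails and n_0 ≥ 17. We prove 2^N ≥ 18N^3 for all N ≥ 17.
Base case (N = 17): 2^N = 131072 and 18N^3 = 88434, so 131072 ≥ 88434.
For the inductive step, assume it holds for an arbitrary r ≥ 17, so 2^r ≥ 18r^3.
Then 2^(r + 1) = 2·(2^r) ≥ 2·(18r^3).
Also, for r ≥ 17 we have 2·(18r^3) ≥ 18(r+1)^3, since 2 ≥ (1 + 1/r)^3 for all r ≥ 17.
Combining, 2^(r + 1) ≥ 18(r+1)^3.
This completes the induction.
Hence the smallest such n_0 is 17.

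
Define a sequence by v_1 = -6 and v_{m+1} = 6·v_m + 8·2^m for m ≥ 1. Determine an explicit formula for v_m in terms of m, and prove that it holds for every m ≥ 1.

v_m = -2^(m + 1) - 2·6^(m - 1)

Computing the first terms: v_1 = -6, v_2 = -20, v_3 = -88. This suggests v_m = -2^(m + 1) - 2·6^(m - 1).
When m = 1: the formula gives -6 = -6 = v_1.
Inductive step: assume the claim holds for m = p, so v_p = -2^(p + 1) - 2·6^(p - 1).
Then v_{p+1} = 6·v_p + 8·2^p = 6·(-2^(p + 1) - 2·6^(p - 1)) + 8·2^p = -2^(p + 2) - 2·6^p = -2^((p+1) + 1) - 2·6^((p+1) - 1),
which is the claimed formula at m = p+1.
Hence, by induction on m, the claim holds for every m ≥ 1.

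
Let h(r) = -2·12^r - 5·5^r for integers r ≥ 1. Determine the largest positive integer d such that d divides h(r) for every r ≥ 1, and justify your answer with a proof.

Computing the first values: h(1) = -49 and h(2) = -413; gcd(-49, -413) = 7, so d ≤ 7.
We prove 7 | -2·12^r - 5·5^r for all r ≥ 1 by induction on r.
Base step (r = 1): h(1) = -49 = 7·(-7), so 7 | h(1).
Suppose the result is true for r = j, i.e. 7 | h(j). Then
h(j+1) − 12·h(j) = (-2·12^(j+1) - 5·5^(j+1)) − 12·(-2·12^j - 5·5^j) = (-5)·5^j·(5 − 12) = (35)·5^j. Since 7 | h(j) by the inductive hypothesis, 7 | 12·h(j); and 7 | 35 since 35 = 7·5. Therefore 7 | h(j+1).
Hence, by induction on r, the claim holds for every r ≥ 1.
Therefore the largest such d is 7.

d = 7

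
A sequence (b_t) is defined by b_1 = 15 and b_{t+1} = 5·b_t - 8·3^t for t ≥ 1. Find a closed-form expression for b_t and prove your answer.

b_t = 4·3^t + 3·5^(t - 1)

Computing the first terms: b_1 = 15, b_2 = 51, b_3 = 183. This suggests b_t = 4·3^t + 3·5^(t - 1).
Base step (t = 1): the formula gives 15 = 15 = b_1.
Suppose the result is true for t = p, so b_p = 4·3^p + 3·5^(p - 1).
Then b_{p+1} = 5·b_p - 8·3^p = 5·(4·3^p + 3·5^(p - 1)) - 8·3^p = 4·3^(p + 1) + 3·5^p = 4·3^(p+1) + 3·5^((p+1) - 1),
which is the claimed formula at t = p+1.
By the principle of mathematical induction, the result holds for all t ≥ 1.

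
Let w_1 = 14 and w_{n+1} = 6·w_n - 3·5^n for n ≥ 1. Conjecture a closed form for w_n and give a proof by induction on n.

Computing the first terms: w_1 = 14, w_2 = 69, w_3 = 339. This suggests w_n = 3·5^n - 6^(n - 1).
Base case (n = 1): the formula gives 14 = 14 = w_1.
For the inductive step, assume it holds for an arbitrary r ≥ 1, so w_r = 3·5^r - 6^(r - 1).
Then w_{r+1} = 6·w_r - 3·5^r = 6·(3·5^r - 6^(r - 1)) - 3·5^r = 3·5^(r + 1) - 6^r = 3·5^(r+1) - 6^((r+1) - 1),
which is the claimed formula at n = r+1.
This completes the induction.

w_n = 3·5^n - 6^(n - 1)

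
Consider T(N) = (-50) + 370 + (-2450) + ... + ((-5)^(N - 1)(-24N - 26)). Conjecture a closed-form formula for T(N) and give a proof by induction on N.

We claim T(N) = (-5)^N(4N + 5) - 5 for all N ≥ 1.
For the base case N = 1: T(1) = -50, and the closed form gives -50. They agree.
Suppose the result is true for N = p, so T(p) = (-5)^p(4p + 5) - 5.
Then T(p+1) = T(p) + ((-5)^p(-24p - 50)) = ((-5)^p(4p + 5) - 5) + ((-5)^p(-24p - 50)).
Simplifying, T(p+1) = -20(-5)^p·p - 45(-5)^p - 5 = (-5)^(p+1)(4(p+1) + 5) - 5,
which is the closed form with N = p+1.
This completes the induction.

T(N) = (-5)^N(4N + 5) - 5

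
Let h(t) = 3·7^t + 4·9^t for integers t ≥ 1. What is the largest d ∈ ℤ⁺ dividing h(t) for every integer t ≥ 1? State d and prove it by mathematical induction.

Computing the first values: h(1) = 57 and h(2) = 471; gcd(57, 471) = 3, so d ≤ 3.
We prove 3 | 3·7^t + 4·9^t for all t ≥ 1 by induction on t.
Base case (t = 1): h(1) = 57 = 3·(19), so 3 | h(1).
For the inductive step, assume it holds for an arbitrary i ≥ 1, i.e. 3 | h(i). Then
h(i+1) − 9·h(i) = (3·7^(i+1) + 4·9^(i+1)) − 9·(3·7^i + 4·9^i) = (3)·7^i·(7 − 9) = (-6)·7^i. Since 3 | h(i) by the inductive hypothesis, 3 | 9·h(i); and 3 | -6 since -6 = 3·-2. Therefore 3 | h(i+1).
By the principle of mathematical induction, the result holds for all t ≥ 1.
Therefore the largest such d is 3.

d = 3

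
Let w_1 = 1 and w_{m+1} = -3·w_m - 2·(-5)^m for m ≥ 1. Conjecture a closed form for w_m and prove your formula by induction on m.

Computing the first terms: w_1 = 1, w_2 = 7, w_3 = -71. This suggests w_m = -2(-3)^m + (-5)^m.
Base case (m = 1): the formula gives 1 = 1 = w_1.
For the inductive step, assume it holds for an arbitrary i ≥ 1, so w_i = -2(-3)^i + (-5)^i.
Then w_{i+1} = -3·w_i - 2·(-5)^i = -3·(-2(-3)^i + (-5)^i) - 2·(-5)^i = -2(-3)^(i + 1) + (-5)^(i + 1),
which is the claimed formula at m = i+1.
By the principle of mathematical induction, the result holds for all m ≥ 1.

w_m = -2(-3)^m + (-5)^m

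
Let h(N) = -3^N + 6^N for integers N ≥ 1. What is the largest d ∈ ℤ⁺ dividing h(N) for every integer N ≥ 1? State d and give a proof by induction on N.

Computing the first values: h(1) = 3 and h(2) = 27; gcd(3, 27) = 3, so d ≤ 3.
We prove 3 | -3^N + 6^N for all N ≥ 1 by induction on N.
For the base case N = 1: h(1) = 3 = 3·(1), so 3 | h(1).
Suppose the result is true for N = j, i.e. 3 | h(j). Then
6^{j+1} − 3^{j+1} = 6·6^j − 3·3^j = 6·(6^j − 3^j) + (3)·3^j. The first term is divisible by 3 by the inductive hypothesis, and the second term (3)·3^j is divisible by 3 since 3 | 3. Hence 3 | h(j+1).
By the principle of mathematical induction, the result holds for all N ≥ 1.
Therefore the largest such d is 3.

d = 3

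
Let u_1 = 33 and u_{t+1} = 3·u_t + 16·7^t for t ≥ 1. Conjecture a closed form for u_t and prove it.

u_t = 5·3^(t - 1) + 4·7^t

Computing the first terms: u_1 = 33, u_2 = 211, u_3 = 1417. This suggests u_t = 5·3^(t - 1) + 4·7^t.
When t = 1: the formula gives 33 = 33 = u_1.
Inductive step: suppose the statement holds for some j ≥ 1, so u_j = 5·3^(j - 1) + 4·7^j.
Then u_{j+1} = 3·u_j + 16·7^j = 3·(5·3^(j - 1) + 4·7^j) + 16·7^j = 5·3^j + 4·7^(j + 1) = 5·3^((j+1) - 1) + 4·7^(j+1),
which is the claimed formula at t = j+1.
This completes the induction.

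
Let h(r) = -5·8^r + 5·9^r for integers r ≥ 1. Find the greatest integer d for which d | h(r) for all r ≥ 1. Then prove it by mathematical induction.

d = 5

Computing the first values: h(1) = 5 and h(2) = 85; gcd(5, 85) = 5, so d ≤ 5.
We prove 5 | -5·8^r + 5·9^r for all r ≥ 1 by induction on r.
For the base case r = 1: h(1) = 5 = 5·(1), so 5 | h(1).
Suppose the result is true for r = k, i.e. 5 | h(k). Then
h(k+1) − 9·h(k) = (-5·8^(k+1) + 5·9^(k+1)) − 9·(-5·8^k + 5·9^k) = (-5)·8^k·(8 − 9) = (5)·8^k. Since 5 | h(k) by the inductive hypothesis, 5 | 9·h(k); and 5 | 5 since 5 = 5·1. Therefore 5 | h(k+1).
By induction, the statement is established for all r ≥ 1.
Therefore the largest such d is 5.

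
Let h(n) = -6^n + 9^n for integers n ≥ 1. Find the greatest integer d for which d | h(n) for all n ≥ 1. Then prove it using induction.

Computing the first values: h(1) = 3 and h(2) = 45; gcd(3, 45) = 3, so d ≤ 3.
We prove 3 | -6^n + 9^n for all n ≥ 1 by induction on n.
Base step (n = 1): h(1) = 3 = 3·(1), so 3 | h(1).
Suppose the result is true for n = k, i.e. 3 | h(k). Then
9^{k+1} − 6^{k+1} = 9·9^k − 6·6^k = 9·(9^k − 6^k) + (3)·6^k. The first term is divisible by 3 by the inductive hypothesis, and the second term (3)·6^k is divisible by 3 since 3 | 3. Hence 3 | h(k+1).
Hence, by induction on n, the claim holds for every n ≥ 1.
Therefore the largest such d is 3.

d = 3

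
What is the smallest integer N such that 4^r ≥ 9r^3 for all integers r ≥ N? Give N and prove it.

N = 6

At r = 5: 1024 < 1125, so the inequality fails and N ≥ 6. We prove 4^r ≥ 9r^3 for all r ≥ 6.
For the base case r = 6: 4^r = 4096 and 9r^3 = 1944, so 4096 ≥ 1944.
For the inductive step, assume it holds for an arbitrary p ≥ 6, so 4^p ≥ 9p^3.
Then 4^(p + 1) = 4·(4^p) ≥ 4·(9p^3).
Also, for p ≥ 6 we have 4·(9p^3) ≥ 9(p+1)^3, since 4 ≥ (1 + 1/p)^3 for all p ≥ 6.
Combining, 4^(p + 1) ≥ 9(p+1)^3.
By the principle of mathematical induction, the result holds for all r ≥ 6.
Hence the smallest such N is 6.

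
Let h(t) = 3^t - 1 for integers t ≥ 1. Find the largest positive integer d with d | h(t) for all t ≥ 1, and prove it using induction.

Computing the first values: h(1) = 2 and h(2) = 8; gcd(2, 8) = 2, so d ≤ 2.
We prove 2 | 3^t - 1 for all t ≥ 1 by induction on t.
For the base case t = 1: h(1) = 2 = 2·(1), so 2 | h(1).
For the inductive step, assume it holds for an arbitrary j ≥ 1, i.e. 2 | h(j). Then
3^{j+1} − 1^{j+1} = 3·3^j − 1·1^j = 3·(3^j − 1^j) + (2)·1^j. The first term is divisible by 2 by the inductive hypothesis, and the second term (2)·1^j is divisible by 2 since 2 | 2. Hence 2 | h(j+1).
This completes the induction.
Therefore the largest such d is 2.

d = 2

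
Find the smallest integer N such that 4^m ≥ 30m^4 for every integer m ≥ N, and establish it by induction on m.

N = 9

At m = 8: 65536 < 122880, so the inequality fails and N ≥ 9. We prove 4^m ≥ 30m^4 for all m ≥ 9.
Base case (m = 9): 4^m = 262144 and 30m^4 = 196830, so 262144 ≥ 196830.
Suppose the result is true for m = k, so 4^k ≥ 30k^4.
Then 4^(k + 1) = 4·(4^k) ≥ 4·(30k^4).
Also, for k ≥ 9 we have 4·(30k^4) ≥ 30(k+1)^4, since 4 ≥ (1 + 1/k)^4 for all k ≥ 9.
Combining, 4^(k + 1) ≥ 30(k+1)^4.
Hence, by induction on m, the claim holds for every m ≥ 9.
Hence the smallest such N is 9.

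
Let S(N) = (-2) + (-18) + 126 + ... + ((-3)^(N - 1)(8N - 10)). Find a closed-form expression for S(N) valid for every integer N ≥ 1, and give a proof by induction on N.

We claim S(N) = 2(-3)^N(-N + 1) - 2 for all N ≥ 1.
Base case (N = 1): S(1) = -2, and the closed form gives -2. They agree.
For the inductive step, assume it holds for an arbitrary m ≥ 1, so S(m) = 2(-3)^m(-m + 1) - 2.
Then S(m+1) = S(m) + ((-3)^m(8m - 2)) = (2(-3)^m(-m + 1) - 2) + ((-3)^m(8m - 2)).
Simplifying, S(m+1) = 6(-3)^m·m - 2 = 2(-3)^(m+1)(-(m+1) + 1) - 2,
which is the closed form with N = m+1.
By the principle of mathematical induction, the result holds for all N ≥ 1.

S(N) = 2(-3)^N(-N + 1) - 2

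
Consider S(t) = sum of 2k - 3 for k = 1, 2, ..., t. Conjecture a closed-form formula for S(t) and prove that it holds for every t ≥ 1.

S(t) = t(t - 2)

We claim S(t) = t(t - 2) for all t ≥ 1.
Base case (t = 1): S(1) = -1, and the closed form gives -1. They agree.
Suppose the result is true for t = k, so S(k) = k(k - 2).
Then S(k+1) = S(k) + (2k - 1) = (k(k - 2)) + (2k - 1).
Simplifying, S(k+1) = (k - 1)(k + 1) = (k+1)((k+1) - 2),
which is the closed form with t = k+1.
By the principle of mathematical induction, the result holds for all t ≥ 1.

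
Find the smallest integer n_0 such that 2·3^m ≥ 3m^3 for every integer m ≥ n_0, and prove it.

n_0 = 5

At m = 4: 162 < 192, so the inequality fails and n_0 ≥ 5. We prove 2·3^m ≥ 3m^3 for all m ≥ 5.
Base step (m = 5): 2·3^m = 486 and 3m^3 = 375, so 486 ≥ 375.
Inductive step: assume the claim holds for m = j, so 2·3^j ≥ 3j^3.
Then 2·3^(j + 1) = 3·(2·3^j) ≥ 3·(3j^3).
Also, for j ≥ 5 we have 3·(3j^3) ≥ 3(j+1)^3, since 3 ≥ (1 + 1/j)^3 for all j ≥ 5.
Combining, 2·3^(j + 1) ≥ 3(j+1)^3.
This completes the induction.
Hence the smallest such n_0 is 5.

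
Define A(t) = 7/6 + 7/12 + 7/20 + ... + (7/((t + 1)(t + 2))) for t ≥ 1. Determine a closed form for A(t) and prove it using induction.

We claim A(t) = 7t/(2(t + 2)) for all t ≥ 1.
For the base case t = 1: A(1) = 7/6, and the closed form gives 7/6. They agree.
Inductive step: suppose the statement holds for some r ≥ 1, so A(r) = 7r/(2(r + 2)).
Then A(r+1) = A(r) + (7/((r + 2)(r + 3))) = (7r/(2(r + 2))) + (7/((r + 2)(r + 3))).
Simplifying, A(r+1) = 7(r + 1)/(2(r + 3)) = 7(r+1)/(2((r+1) + 2)),
which is the closed form with t = r+1.
By induction, the statement is established for all t ≥ 1.

A(t) = 7t/(2(t + 2))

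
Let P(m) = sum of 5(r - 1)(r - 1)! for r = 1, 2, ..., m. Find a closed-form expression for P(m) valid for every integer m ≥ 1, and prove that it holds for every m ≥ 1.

We claim P(m) = 5m! - 5 for all m ≥ 1.
Base case (m = 1): P(1) = 0, and the closed form gives 0. They agree.
For the inductive step, assume it holds for an arbitrary r ≥ 1, so P(r) = 5r! - 5.
Then P(r+1) = P(r) + (5r·r!) = (5r! - 5) + (5r·r!).
Simplifying, P(r+1) = 5(r+1)! - 5,
which is the closed form with m = r+1.
By the principle of mathematical induction, the result holds for all m ≥ 1.

P(m) = 5m! - 5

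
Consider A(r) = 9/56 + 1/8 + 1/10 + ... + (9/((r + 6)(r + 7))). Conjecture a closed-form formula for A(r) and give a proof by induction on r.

We claim A(r) = 9r/(7(r + 7)) for all r ≥ 1.
Base step (r = 1): A(1) = 9/56, and the closed form gives 9/56. They agree.
Inductive step: assume the claim holds for r = k, so A(k) = 9k/(7(k + 7)).
Then A(k+1) = A(k) + (9/((k + 7)(k + 8))) = (9k/(7(k + 7))) + (9/((k + 7)(k + 8))).
Simplifying, A(k+1) = 9(k + 1)/(7(k + 8)) = 9(k+1)/(7((k+1) + 7)),
which is the closed form with r = k+1.
By induction, the statement is established for all r ≥ 1.

A(r) = 9r/(7(r + 7))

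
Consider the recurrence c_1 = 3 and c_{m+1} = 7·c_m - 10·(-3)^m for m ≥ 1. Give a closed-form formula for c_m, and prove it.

Computing the first terms: c_1 = 3, c_2 = 51, c_3 = 267. This suggests c_m = (-3)^m + 6·7^(m - 1).
When m = 1: the formula gives 3 = 3 = c_1.
Inductive step: assume the claim holds for m = i, so c_i = (-3)^i + 6·7^(i - 1).
Then c_{i+1} = 7·c_i - 10·(-3)^i = 7·((-3)^i + 6·7^(i - 1)) - 10·(-3)^i = (-3)^(i + 1) + 6·7^i = (-3)^(i+1) + 6·7^((i+1) - 1),
which is the claimed formula at m = i+1.
Hence, by induction on m, the claim holds for every m ≥ 1.

c_m = (-3)^m + 6·7^(m - 1)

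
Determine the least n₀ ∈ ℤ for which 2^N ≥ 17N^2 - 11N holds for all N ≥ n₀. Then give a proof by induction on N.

At N = 10: 1024 < 1590, so the inequality fails and n₀ ≥ 11. We prove 2^N ≥ 17N^2 - 11N for all N ≥ 11.
Base step (N = 11): 2^N = 2048 and 17N^2 - 11N = 1936, so 2048 ≥ 1936.
For the inductive step, assume it holds for an arbitrary p ≥ 11, so 2^p ≥ 17p^2 - 11p.
Then 2^(p + 1) = 2·(2^p) ≥ 2·(17p^2 - 11p).
Also, for p ≥ 11 we have 2·(17p^2 - 11p) ≥ 17(p+1)^2 - 11(p+1), since 2·(17p^2 - 11p) − (17(p+1)^2 - 11(p+1)) = 17p^2 - 45p - 6, which is nonnegative for all p ≥ 11.
Combining, 2^(p + 1) ≥ 17(p+1)^2 - 11(p+1).
By the principle of mathematical induction, the result holds for all N ≥ 11.
Hence the smallest such n₀ is 11.

n₀ = 11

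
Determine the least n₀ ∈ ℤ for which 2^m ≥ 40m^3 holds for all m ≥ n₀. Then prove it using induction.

At m = 17: 131072 < 196520, so the inequality fails and n₀ ≥ 18. We prove 2^m ≥ 40m^3 for all m ≥ 18.
Base case (m = 18): 2^m = 262144 and 40m^3 = 233280, so 262144 ≥ 233280.
For the inductive step, assume it holds for an arbitrary i ≥ 18, so 2^i ≥ 40i^3.
Then 2^(i + 1) = 2·(2^i) ≥ 2·(40i^3).
Also, for i ≥ 18 we have 2·(40i^3) ≥ 40(i+1)^3, since 2 ≥ (1 + 1/i)^3 for all i ≥ 18.
Combining, 2^(i + 1) ≥ 40(i+1)^3.
By the principle of mathematical induction, the result holds for all m ≥ 18.
Hence the smallest such n₀ is 18.

n₀ = 18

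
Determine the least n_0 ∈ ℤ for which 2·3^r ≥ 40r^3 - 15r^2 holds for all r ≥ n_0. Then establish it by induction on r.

n_0 = 9

At r = 8: 13122 < 19520, so the inequality fails and n_0 ≥ 9. We prove 2·3^r ≥ 40r^3 - 15r^2 for all r ≥ 9.
Base case (r = 9): 2·3^r = 39366 and 40r^3 - 15r^2 = 27945, so 39366 ≥ 27945.
Inductive step: suppose the statement holds for some m ≥ 9, so 2·3^m ≥ 40m^3 - 15m^2.
Then 2·3^(m + 1) = 3·(2·3^m) ≥ 3·(40m^3 - 15m^2).
Also, for m ≥ 9 we have 3·(40m^3 - 15m^2) ≥ 40(m+1)^3 - 15(m+1)^2, since 3·(40m^3 - 15m^2) − (40(m+1)^3 - 15(m+1)^2) = 80m^3 - 150m^2 - 90m - 25, which is nonnegative for all m ≥ 9.
Combining, 2·3^(m + 1) ≥ 40(m+1)^3 - 15(m+1)^2.
By induction, the statement is established for all r ≥ 9.
Hence the smallest such n_0 is 9.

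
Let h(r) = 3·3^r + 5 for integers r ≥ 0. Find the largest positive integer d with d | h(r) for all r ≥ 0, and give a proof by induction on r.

d = 2

Computing the first values: h(0) = 8 and h(1) = 14; gcd(8, 14) = 2, so d ≤ 2.
We prove 2 | 3·3^r + 5 for all r ≥ 0 by induction on r.
When r = 0: h(0) = 8 = 2·(4), so 2 | h(0).
Inductive step: assume the claim holds for r = k, i.e. 2 | h(k). Then
h(k+1) = 3·3^(k+1) + 5 = 3·(3·3^k + 5) - 10 = 3·h(k) - 10. The first term is divisible by 2 by the inductive hypothesis, and -10 is divisible by 2. Hence 2 | h(k+1).
Hence, by induction on r, the claim holds for every r ≥ 0.
Therefore the largest such d is 2.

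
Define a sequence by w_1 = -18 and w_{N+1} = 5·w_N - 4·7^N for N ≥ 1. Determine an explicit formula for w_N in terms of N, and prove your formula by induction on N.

Computing the first terms: w_1 = -18, w_2 = -118, w_3 = -786. This suggests w_N = -4·5^(N - 1) - 2·7^N.
Base step (N = 1): the formula gives -18 = -18 = w_1.
For the inductive step, assume it holds for an arbitrary i ≥ 1, so w_i = -4·5^(i - 1) - 2·7^i.
Then w_{i+1} = 5·w_i - 4·7^i = 5·(-4·5^(i - 1) - 2·7^i) - 4·7^i = -4·5^i - 2·7^(i + 1) = -4·5^((i+1) - 1) - 2·7^(i+1),
which is the claimed formula at N = i+1.
By induction, the statement is established for all N ≥ 1.

w_N = -4·5^(N - 1) - 2·7^N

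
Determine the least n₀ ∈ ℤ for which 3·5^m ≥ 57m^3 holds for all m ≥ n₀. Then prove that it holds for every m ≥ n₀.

At m = 4: 1875 < 3648, so the inequality fails and n₀ ≥ 5. We prove 3·5^m ≥ 57m^3 for all m ≥ 5.
When m = 5: 3·5^m = 9375 and 57m^3 = 7125, so 9375 ≥ 7125.
For the inductive step, assume it holds for an arbitrary j ≥ 5, so 3·5^j ≥ 57j^3.
Then 3·5^(j + 1) = 5·(3·5^j) ≥ 5·(57j^3).
Also, for j ≥ 5 we have 5·(57j^3) ≥ 57(j+1)^3, since 5 ≥ (1 + 1/j)^3 for all j ≥ 5.
Combining, 3·5^(j + 1) ≥ 57(j+1)^3.
By the principle of mathematical induction, the result holds for all m ≥ 5.
Hence the smallest such n₀ is 5.

n₀ = 5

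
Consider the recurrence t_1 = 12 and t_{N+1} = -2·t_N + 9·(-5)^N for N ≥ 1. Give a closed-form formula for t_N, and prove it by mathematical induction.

Computing the first terms: t_1 = 12, t_2 = -69, t_3 = 363. This suggests t_N = -3(-2)^(N - 1) - 3(-5)^N.
Base step (N = 1): the formula gives 12 = 12 = t_1.
Inductive step: assume the claim holds for N = i, so t_i = -3(-2)^(i - 1) - 3(-5)^i.
Then t_{i+1} = -2·t_i + 9·(-5)^i = -2·(-3(-2)^(i - 1) - 3(-5)^i) + 9·(-5)^i = -3(-2)^i - 3(-5)^(i + 1) = -3(-2)^((i+1) - 1) - 3(-5)^(i+1),
which is the claimed formula at N = i+1.
By induction, the statement is established for all N ≥ 1.

t_N = -3(-2)^(N - 1) - 3(-5)^N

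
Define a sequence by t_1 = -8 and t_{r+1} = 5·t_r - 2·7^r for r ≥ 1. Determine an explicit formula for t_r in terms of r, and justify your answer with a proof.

t_r = -5^(r - 1) - 7^r

Computing the first terms: t_1 = -8, t_2 = -54, t_3 = -368. This suggests t_r = -5^(r - 1) - 7^r.
Base case (r = 1): the formula gives -8 = -8 = t_1.
Inductive step: assume the claim holds for r = k, so t_k = -5^(k - 1) - 7^k.
Then t_{k+1} = 5·t_k - 2·7^k = 5·(-5^(k - 1) - 7^k) - 2·7^k = -5^k - 7^(k + 1) = -5^((k+1) - 1) - 7^(k+1),
which is the claimed formula at r = k+1.
By the principle of mathematical induction, the result holds for all r ≥ 1.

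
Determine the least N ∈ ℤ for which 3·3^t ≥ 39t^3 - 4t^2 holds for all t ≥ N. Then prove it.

N = 9

At t = 8: 19683 < 19712, so the inequality fails and N ≥ 9. We prove 3·3^t ≥ 39t^3 - 4t^2 for all t ≥ 9.
Base case (t = 9): 3·3^t = 59049 and 39t^3 - 4t^2 = 28107, so 59049 ≥ 28107.
Inductive step: suppose the statement holds for some j ≥ 9, so 3·3^j ≥ 39j^3 - 4j^2.
Then 3·3^(j + 1) = 3·(3·3^j) ≥ 3·(39j^3 - 4j^2).
Also, for j ≥ 9 we have 3·(39j^3 - 4j^2) ≥ 39(j+1)^3 - 4(j+1)^2, since 3·(39j^3 - 4j^2) − (39(j+1)^3 - 4(j+1)^2) = 78j^3 - 125j^2 - 109j - 35, which is nonnegative for all j ≥ 9.
Combining, 3·3^(j + 1) ≥ 39(j+1)^3 - 4(j+1)^2.
By the principle of mathematical induction, the result holds for all t ≥ 9.
Hence the smallest such N is 9.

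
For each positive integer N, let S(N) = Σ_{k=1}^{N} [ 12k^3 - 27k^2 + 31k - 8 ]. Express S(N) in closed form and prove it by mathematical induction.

S(N) = N(3N^3 - 3N^2 + 5N + 3)

We claim S(N) = N(3N^3 - 3N^2 + 5N + 3) for all N ≥ 1.
Base step (N = 1): S(1) = 8, and the closed form gives 8. They agree.
Inductive step: suppose the statement holds for some k ≥ 1, so S(k) = k(3k^3 - 3k^2 + 5k + 3).
Then S(k+1) = S(k) + (12k^3 + 9k^2 + 13k + 8) = (k(3k^3 - 3k^2 + 5k + 3)) + (12k^3 + 9k^2 + 13k + 8).
Simplifying, S(k+1) = (k + 1)(3k^3 + 6k^2 + 8k + 8) = (k+1)(3(k+1)^3 - 3(k+1)^2 + 5(k+1) + 3),
which is the closed form with N = k+1.
By the principle of mathematical induction, the result holds for all N ≥ 1.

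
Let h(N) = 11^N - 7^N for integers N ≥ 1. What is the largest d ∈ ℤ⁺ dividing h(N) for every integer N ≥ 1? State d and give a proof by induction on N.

Computing the first values: h(1) = 4 and h(2) = 72; gcd(4, 72) = 4, so d ≤ 4.
We prove 4 | 11^N - 7^N for all N ≥ 1 by induction on N.
Base step (N = 1): h(1) = 4 = 4·(1), so 4 | h(1).
Inductive step: suppose the statement holds for some r ≥ 1, i.e. 4 | h(r). Then
11^{r+1} − 7^{r+1} = 11·11^r − 7·7^r = 11·(11^r − 7^r) + (4)·7^r. The first term is divisible by 4 by the inductive hypothesis, and the second term (4)·7^r is divisible by 4 since 4 | 4. Hence 4 | h(r+1).
By the principle of mathematical induction, the result holds for all N ≥ 1.
Therefore the largest such d is 4.

d = 4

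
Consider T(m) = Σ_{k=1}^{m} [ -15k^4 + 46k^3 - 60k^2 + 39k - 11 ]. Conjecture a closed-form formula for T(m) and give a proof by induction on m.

We claim T(m) = -m(3m^4 - 4m^3 + 2m^2 - m + 1) for all m ≥ 1.
Base step (m = 1): T(1) = -1, and the closed form gives -1. They agree.
Inductive step: assume the claim holds for m = k, so T(k) = k(-3k^4 + 4k^3 - 2k^2 + k - 1).
Then T(k+1) = T(k) + (-15k^4 - 14k^3 - 12k^2 - 3k - 1) = (k(-3k^4 + 4k^3 - 2k^2 + k - 1)) + (-15k^4 - 14k^3 - 12k^2 - 3k - 1).
Simplifying, T(k+1) = -(k + 1)(3k^4 + 8k^3 + 8k^2 + 3k + 1) = -(k+1)(3(k+1)^4 - 4(k+1)^3 + 2(k+1)^2 - (k+1) + 1),
which is the closed form with m = k+1.
By the principle of mathematical induction, the result holds for all m ≥ 1.

T(m) = -m(3m^4 - 4m^3 + 2m^2 - m + 1)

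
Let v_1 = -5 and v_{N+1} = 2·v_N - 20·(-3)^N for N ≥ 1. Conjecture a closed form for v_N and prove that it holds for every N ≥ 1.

Computing the first terms: v_1 = -5, v_2 = 50, v_3 = -80. This suggests v_N = 4(-3)^N + 7·2^(N - 1).
For the base case N = 1: the formula gives -5 = -5 = v_1.
Inductive step: assume the claim holds for N = k, so v_k = 4(-3)^k + 7·2^(k - 1).
Then v_{k+1} = 2·v_k - 20·(-3)^k = 2·(4(-3)^k + 7·2^(k - 1)) - 20·(-3)^k = 4(-3)^(k + 1) + 7·2^k = 4(-3)^(k+1) + 7·2^((k+1) - 1),
which is the claimed formula at N = k+1.
This completes the induction.

v_N = 4(-3)^N + 7·2^(N - 1)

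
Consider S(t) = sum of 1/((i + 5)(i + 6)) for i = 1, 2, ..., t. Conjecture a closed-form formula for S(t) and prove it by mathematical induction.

S(t) = t/(6(t + 6))

We claim S(t) = t/(6(t + 6)) for all t ≥ 1.
For the base case t = 1: S(1) = 1/42, and the closed form gives 1/42. They agree.
Inductive step: suppose the statement holds for some i ≥ 1, so S(i) = i/(6(i + 6)).
Then S(i+1) = S(i) + (1/((i + 6)(i + 7))) = (i/(6(i + 6))) + (1/((i + 6)(i + 7))).
Simplifying, S(i+1) = (i + 1)/(6(i + 7)) = (i+1)/(6((i+1) + 6)),
which is the closed form with t = i+1.
By the principle of mathematical induction, the result holds for all t ≥ 1.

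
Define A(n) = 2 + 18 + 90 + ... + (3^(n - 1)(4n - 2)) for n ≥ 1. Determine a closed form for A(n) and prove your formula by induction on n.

We claim A(n) = 2·3^n(n - 1) + 2 for all n ≥ 1.
Base step (n = 1): A(1) = 2, and the closed form gives 2. They agree.
Inductive step: suppose the statement holds for some m ≥ 1, so A(m) = 2·3^m(m - 1) + 2.
Then A(m+1) = A(m) + (3^m(4m + 2)) = (2·3^m(m - 1) + 2) + (3^m(4m + 2)).
Simplifying, A(m+1) = 6·3^m·m + 2 = 2·3^(m+1)((m+1) - 1) + 2,
which is the closed form with n = m+1.
Hence, by induction on n, the claim holds for every n ≥ 1.

A(n) = 2·3^n(n - 1) + 2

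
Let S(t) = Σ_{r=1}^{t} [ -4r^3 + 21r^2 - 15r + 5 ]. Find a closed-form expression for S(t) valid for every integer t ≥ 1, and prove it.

S(t) = -t(t^3 - 5t^2 - 2t - 1)

We claim S(t) = -t(t^3 - 5t^2 - 2t - 1) for all t ≥ 1.
Base case (t = 1): S(1) = 7, and the closed form gives 7. They agree.
For the inductive step, assume it holds for an arbitrary r ≥ 1, so S(r) = r(-r^3 + 5r^2 + 2r + 1).
Then S(r+1) = S(r) + (-4r^3 + 9r^2 + 15r + 7) = (r(-r^3 + 5r^2 + 2r + 1)) + (-4r^3 + 9r^2 + 15r + 7).
Simplifying, S(r+1) = -(r + 1)(r^3 - 2r^2 - 9r - 7) = -(r+1)((r+1)^3 - 5(r+1)^2 - 2(r+1) - 1),
which is the closed form with t = r+1.
By the principle of mathematical induction, the result holds for all t ≥ 1.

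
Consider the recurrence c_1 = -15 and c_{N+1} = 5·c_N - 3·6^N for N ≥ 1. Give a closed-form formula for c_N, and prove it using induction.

c_N = 3·5^(N - 1) - 3·6^N

Computing the first terms: c_1 = -15, c_2 = -93, c_3 = -573. This suggests c_N = 3·5^(N - 1) - 3·6^N.
Base step (N = 1): the formula gives -15 = -15 = c_1.
For the inductive step, assume it holds for an arbitrary j ≥ 1, so c_j = 3·5^(j - 1) - 3·6^j.
Then c_{j+1} = 5·c_j - 3·6^j = 5·(3·5^(j - 1) - 3·6^j) - 3·6^j = 3·5^j - 3·6^(j + 1) = 3·5^((j+1) - 1) - 3·6^(j+1),
which is the claimed formula at N = j+1.
Hence, by induction on N, the claim holds for every N ≥ 1.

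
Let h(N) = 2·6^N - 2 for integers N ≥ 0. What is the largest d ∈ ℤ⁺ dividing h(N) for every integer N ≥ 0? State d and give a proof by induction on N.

Computing the first values: h(0) = 0 and h(1) = 10; gcd(0, 10) = 10, so d ≤ 10.
We prove 10 | 2·6^N - 2 for all N ≥ 0 by induction on N.
Base step (N = 0): h(0) = 0 = 10·(0), so 10 | h(0).
For the inductive step, assume it holds for an arbitrary j ≥ 0, i.e. 10 | h(j). Then
h(j+1) = 2·6^(j+1) - 2 = 6·(2·6^j - 2) + 10 = 6·h(j) + 10. The first term is divisible by 10 by the inductive hypothesis, and 10 is divisible by 10. Hence 10 | h(j+1).
This completes the induction.
Therefore the largest such d is 10.

d = 10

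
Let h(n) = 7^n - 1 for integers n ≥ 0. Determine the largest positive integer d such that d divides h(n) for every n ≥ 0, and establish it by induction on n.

d = 6

Computing the first values: h(0) = 0 and h(1) = 6; gcd(0, 6) = 6, so d ≤ 6.
We prove 6 | 7^n - 1 for all n ≥ 0 by induction on n.
When n = 0: h(0) = 0 = 6·(0), so 6 | h(0).
Inductive step: assume the claim holds for n = i, i.e. 6 | h(i). Then
h(i+1) = 7^(i+1) - 1 = 7·(7^i - 1) + 6 = 7·h(i) + 6. The first term is divisible by 6 by the inductive hypothesis, and 6 is divisible by 6. Hence 6 | h(i+1).
Hence, by induction on n, the claim holds for every n ≥ 0.
Therefore the largest such d is 6.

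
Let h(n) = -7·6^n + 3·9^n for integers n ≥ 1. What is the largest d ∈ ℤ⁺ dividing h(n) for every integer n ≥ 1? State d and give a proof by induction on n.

Computing the first values: h(1) = -15 and h(2) = -9; gcd(-15, -9) = 3, so d ≤ 3.
We prove 3 | -7·6^n + 3·9^n for all n ≥ 1 by induction on n.
For the base case n = 1: h(1) = -15 = 3·(-5), so 3 | h(1).
Inductive step: suppose the statement holds for some r ≥ 1, i.e. 3 | h(r). Then
h(r+1) − 9·h(r) = (-7·6^(r+1) + 3·9^(r+1)) − 9·(-7·6^r + 3·9^r) = (-7)·6^r·(6 − 9) = (21)·6^r. Since 3 | h(r) by the inductive hypothesis, 3 | 9·h(r); and 3 | 21 since 21 = 3·7. Therefore 3 | h(r+1).
Hence, by induction on n, the claim holds for every n ≥ 1.
Therefore the largest such d is 3.

d = 3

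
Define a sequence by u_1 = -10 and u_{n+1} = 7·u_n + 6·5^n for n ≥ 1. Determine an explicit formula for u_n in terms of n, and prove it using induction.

u_n = -3·5^n + 5·7^(n - 1)

Computing the first terms: u_1 = -10, u_2 = -40, u_3 = -130. This suggests u_n = -3·5^n + 5·7^(n - 1).
For the base case n = 1: the formula gives -10 = -10 = u_1.
For the inductive step, assume it holds for an arbitrary j ≥ 1, so u_j = -3·5^j + 5·7^(j - 1).
Then u_{j+1} = 7·u_j + 6·5^j = 7·(-3·5^j + 5·7^(j - 1)) + 6·5^j = -3·5^(j + 1) + 5·7^j = -3·5^(j+1) + 5·7^((j+1) - 1),
which is the claimed formula at n = j+1.
Hence, by induction on n, the claim holds for every n ≥ 1.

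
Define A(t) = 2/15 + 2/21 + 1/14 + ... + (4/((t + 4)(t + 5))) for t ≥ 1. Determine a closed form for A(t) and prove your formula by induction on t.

A(t) = 4t/(5(t + 5))

We claim A(t) = 4t/(5(t + 5)) for all t ≥ 1.
Base step (t = 1): A(1) = 2/15, and the closed form gives 2/15. They agree.
Suppose the result is true for t = p, so A(p) = 4p/(5(p + 5)).
Then A(p+1) = A(p) + (4/((p + 5)(p + 6))) = (4p/(5(p + 5))) + (4/((p + 5)(p + 6))).
Simplifying, A(p+1) = 4(p + 1)/(5(p + 6)) = 4(p+1)/(5((p+1) + 5)),
which is the closed form with t = p+1.
Hence, by induction on t, the claim holds for every t ≥ 1.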